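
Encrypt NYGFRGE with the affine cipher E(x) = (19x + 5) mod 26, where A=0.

STPWQPD

N(13): 19·13+5=252≡18 → S
Y(24): 19·24+5=461≡19 → T
G(6): 19·6+5=119≡15 → P
F(5): 19·5+5=100≡22 → W
R(17): 19·17+5=328≡16 → Q
G(6): 19·6+5=119≡15 → P
E(4): 19·4+5=81≡3 → D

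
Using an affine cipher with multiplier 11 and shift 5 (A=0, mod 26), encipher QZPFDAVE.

Q(16): 11·16+5=181≡25 → Z
Z(25): 11·25+5=280≡20 → U
P(15): 11·15+5=170≡14 → O
F(5): 11·5+5=60≡8 → I
D(3): 11·3+5=38≡12 → M
A(0): 11·0+5=5 → F
V(21): 11·21+5=236≡2 → C
E(4): 11·4+5=49≡23 → X

ZUOIMFCX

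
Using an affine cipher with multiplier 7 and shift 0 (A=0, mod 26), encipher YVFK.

MRJS

Y(24): 7·24+0=168≡12 → M
V(21): 7·21+0=147≡17 → R
F(5): 7·5+0=35≡9 → J
K(10): 7·10+0=70≡18 → S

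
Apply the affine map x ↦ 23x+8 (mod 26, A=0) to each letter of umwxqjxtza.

ayurmhrdli

u(20): 23·20+8=468≡0 → a
m(12): 23·12+8=284≡24 → y
w(22): 23·22+8=514≡20 → u
x(23): 23·23+8=537≡17 → r
q(16): 23·16+8=376≡12 → m
j(9): 23·9+8=215≡7 → h
x(23): 23·23+8=537≡17 → r
t(19): 23·19+8=445≡3 → d
z(25): 23·25+8=583≡11 → l
a(0): 23·0+8=8 → i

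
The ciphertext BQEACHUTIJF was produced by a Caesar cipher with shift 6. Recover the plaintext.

VKYUWBONCDZ

B(1): 1−6=-5≡21 → V
Q(16): 16−6=10 → K
E(4): 4−6=-2≡24 → Y
A(0): 0−6=-6≡20 → U
C(2): 2−6=-4≡22 → W
H(7): 7−6=1 → B
U(20): 20−6=14 → O
T(19): 19−6=13 → N
I(8): 8−6=2 → C
J(9): 9−6=3 → D
F(5): 5−6=-1≡25 → Z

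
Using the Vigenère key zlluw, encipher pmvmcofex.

oxggynqpr

Repeat the key across the message: zlluwzllu
p(15)+z(25): 40≡14 → o
m(12)+l(11): 23 → x
v(21)+l(11): 32≡6 → g
m(12)+u(20): 32≡6 → g
c(2)+w(22): 24 → y
o(14)+z(25): 39≡13 → n
f(5)+l(11): 16 → q
e(4)+l(11): 15 → p
x(23)+u(20): 43≡17 → r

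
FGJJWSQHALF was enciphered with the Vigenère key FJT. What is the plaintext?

AXQENZLYHGW

Repeat the key across the ciphertext: FJTFJTFJTFJ
F(5)−F(5): 0 → A
G(6)−J(9): -3≡23 → X
J(9)−T(19): -10≡16 → Q
J(9)−F(5): 4 → E
W(22)−J(9): 13 → N
S(18)−T(19): -1≡25 → Z
Q(16)−F(5): 11 → L
H(7)−J(9): -2≡24 → Y
A(0)−T(19): -19≡7 → H
L(11)−F(5): 6 → G
F(5)−J(9): -4≡22 → W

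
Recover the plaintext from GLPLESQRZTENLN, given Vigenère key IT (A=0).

Repeat the key across the ciphertext: ITITITITITITIT
G(6)−I(8): -2≡24 → Y
L(11)−T(19): -8≡18 → S
P(15)−I(8): 7 → H
L(11)−T(19): -8≡18 → S
E(4)−I(8): -4≡22 → W
S(18)−T(19): -1≡25 → Z
Q(16)−I(8): 8 → I
R(17)−T(19): -2≡24 → Y
Z(25)−I(8): 17 → R
T(19)−T(19): 0 → A
E(4)−I(8): -4≡22 → W
N(13)−T(19): -6≡20 → U
L(11)−I(8): 3 → D
N(13)−T(19): -6≡20 → U

YSHSWZIYRAWUDU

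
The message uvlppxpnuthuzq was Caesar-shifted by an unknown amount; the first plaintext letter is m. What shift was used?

From the crib: u(20)−m(12)=8, so the shift is 8.

8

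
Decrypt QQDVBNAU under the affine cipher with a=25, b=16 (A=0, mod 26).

The inverse of 25 mod 26 is 25, since 25·25=625≡1. Apply D(y)=25·(y−16) mod 26:
Q(16): 25·(16−16)=0 → A
Q(16): 25·(16−16)=0 → A
D(3): 25·(3−16)=-325≡13 → N
V(21): 25·(21−16)=125≡21 → V
B(1): 25·(1−16)=-375≡15 → P
N(13): 25·(13−16)=-75≡3 → D
A(0): 25·(0−16)=-400≡16 → Q
U(20): 25·(20−16)=100≡22 → W

AANVPDQW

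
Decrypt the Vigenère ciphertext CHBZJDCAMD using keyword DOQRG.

ZTLIDAOKVX

Repeat the key across the ciphertext: DOQRGDOQRG
C(2)−D(3): -1≡25 → Z
H(7)−O(14): -7≡19 → T
B(1)−Q(16): -15≡11 → L
Z(25)−R(17): 8 → I
J(9)−G(6): 3 → D
D(3)−D(3): 0 → A
C(2)−O(14): -12≡14 → O
A(0)−Q(16): -16≡10 → K
M(12)−R(17): -5≡21 → V
D(3)−G(6): -3≡23 → X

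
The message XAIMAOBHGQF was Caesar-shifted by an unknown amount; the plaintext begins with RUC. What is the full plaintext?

From the crib: X(23)−R(17)=6, so the shift is 6.
Subtract 6 from each ciphertext letter:
X(23): 23−6=17 → R
A(0): 0−6=-6≡20 → U
I(8): 8−6=2 → C
M(12): 12−6=6 → G
A(0): 0−6=-6≡20 → U
O(14): 14−6=8 → I
B(1): 1−6=-5≡21 → V
H(7): 7−6=1 → B
G(6): 6−6=0 → A
Q(16): 16−6=10 → K
F(5): 5−6=-1≡25 → Z

RUCGUIVBAKZ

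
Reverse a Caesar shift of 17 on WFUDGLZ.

W(22): 22−17=5 → F
F(5): 5−17=-12≡14 → O
U(20): 20−17=3 → D
D(3): 3−17=-14≡12 → M
G(6): 6−17=-11≡15 → P
L(11): 11−17=-6≡20 → U
Z(25): 25−17=8 → I

FODMPUI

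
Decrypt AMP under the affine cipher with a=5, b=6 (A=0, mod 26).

EWH

The inverse of 5 mod 26 is 21, since 5·21=105≡1. Apply D(y)=21·(y−6) mod 26:
A(0): 21·(0−6)=-126≡4 → E
M(12): 21·(12−6)=126≡22 → W
P(15): 21·(15−6)=189≡7 → H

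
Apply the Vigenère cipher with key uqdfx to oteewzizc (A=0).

Repeat the key across the message: uqdfxuqdf
o(14)+u(20): 34≡8 → i
t(19)+q(16): 35≡9 → j
e(4)+d(3): 7 → h
e(4)+f(5): 9 → j
w(22)+x(23): 45≡19 → t
z(25)+u(20): 45≡19 → t
i(8)+q(16): 24 → y
z(25)+d(3): 28≡2 → c
c(2)+f(5): 7 → h

ijhjttych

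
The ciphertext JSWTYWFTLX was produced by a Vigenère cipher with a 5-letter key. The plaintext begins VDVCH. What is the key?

Subtract each crib letter from the matching ciphertext letter (mod 26):
J(9)−V(21)=-12≡14 → O
S(18)−D(3)=15 → P
W(22)−V(21)=1 → B
T(19)−C(2)=17 → R
Y(24)−H(7)=17 → R

OPBRR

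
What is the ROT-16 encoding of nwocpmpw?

n(13): 13+16=29≡3 → d
w(22): 22+16=38≡12 → m
o(14): 14+16=30≡4 → e
c(2): 2+16=18 → s
p(15): 15+16=31≡5 → f
m(12): 12+16=28≡2 → c
p(15): 15+16=31≡5 → f
w(22): 22+16=38≡12 → m

dmesfcfm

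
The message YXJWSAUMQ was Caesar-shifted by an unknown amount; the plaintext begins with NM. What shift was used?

From the crib: Y(24)−N(13)=11, so the shift is 11.

11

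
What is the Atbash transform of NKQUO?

MPJFL

N(13) → M(12)
K(10) → P(15)
Q(16) → J(9)
U(20) → F(5)
O(14) → L(11)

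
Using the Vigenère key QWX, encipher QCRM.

GYOC

Repeat the key across the message: QWXQ
Q(16)+Q(16): 32≡6 → G
C(2)+W(22): 24 → Y
R(17)+X(23): 40≡14 → O
M(12)+Q(16): 28≡2 → C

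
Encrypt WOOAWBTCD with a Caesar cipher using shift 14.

KCCOKPHQR

W(22): 22+14=36≡10 → K
O(14): 14+14=28≡2 → C
O(14): 14+14=28≡2 → C
A(0): 0+14=14 → O
W(22): 22+14=36≡10 → K
B(1): 1+14=15 → P
T(19): 19+14=33≡7 → H
C(2): 2+14=16 → Q
D(3): 3+14=17 → R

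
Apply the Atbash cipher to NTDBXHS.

N(13) → M(12)
T(19) → G(6)
D(3) → W(22)
B(1) → Y(24)
X(23) → C(2)
H(7) → S(18)
S(18) → H(7)

MGWYCSH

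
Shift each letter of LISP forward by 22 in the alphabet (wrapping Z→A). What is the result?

HEOL

L(11): 11+22=33≡7 → H
I(8): 8+22=30≡4 → E
S(18): 18+22=40≡14 → O
P(15): 15+22=37≡11 → L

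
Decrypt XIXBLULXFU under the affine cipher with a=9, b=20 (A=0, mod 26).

The inverse of 9 mod 26 is 3, since 9·3=27≡1. Apply D(y)=3·(y−20) mod 26:
X(23): 3·(23−20)=9 → J
I(8): 3·(8−20)=-36≡16 → Q
X(23): 3·(23−20)=9 → J
B(1): 3·(1−20)=-57≡21 → V
L(11): 3·(11−20)=-27≡25 → Z
U(20): 3·(20−20)=0 → A
L(11): 3·(11−20)=-27≡25 → Z
X(23): 3·(23−20)=9 → J
F(5): 3·(5−20)=-45≡7 → H
U(20): 3·(20−20)=0 → A

JQJVZAZJHA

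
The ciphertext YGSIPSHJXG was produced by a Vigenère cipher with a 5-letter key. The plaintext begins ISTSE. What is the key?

QOZQL

Subtract each crib letter from the matching ciphertext letter (mod 26):
Y(24)−I(8)=16 → Q
G(6)−S(18)=-12≡14 → O
S(18)−T(19)=-1≡25 → Z
I(8)−S(18)=-10≡16 → Q
P(15)−E(4)=11 → L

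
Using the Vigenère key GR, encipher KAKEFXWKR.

Repeat the key across the message: GRGRGRGRG
K(10)+G(6): 16 → Q
A(0)+R(17): 17 → R
K(10)+G(6): 16 → Q
E(4)+R(17): 21 → V
F(5)+G(6): 11 → L
X(23)+R(17): 40≡14 → O
W(22)+G(6): 28≡2 → C
K(10)+R(17): 27≡1 → B
R(17)+G(6): 23 → X

QRQVLOCBX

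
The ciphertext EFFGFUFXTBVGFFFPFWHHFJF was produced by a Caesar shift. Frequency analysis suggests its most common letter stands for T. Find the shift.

12

The most frequent ciphertext letter is F (appears 10 times).
F is position 5; T is position 19.
Shift = -14≡12.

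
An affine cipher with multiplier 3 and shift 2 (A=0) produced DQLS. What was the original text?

JWDO

The inverse of 3 mod 26 is 9, since 3·9=27≡1. Apply D(y)=9·(y−2) mod 26:
D(3): 9·(3−2)=9 → J
Q(16): 9·(16−2)=126≡22 → W
L(11): 9·(11−2)=81≡3 → D
S(18): 9·(18−2)=144≡14 → O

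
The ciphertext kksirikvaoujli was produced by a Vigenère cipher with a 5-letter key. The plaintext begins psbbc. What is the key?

vsrhp

Subtract each crib letter from the matching ciphertext letter (mod 26):
k(10)−p(15)=-5≡21 → v
k(10)−s(18)=-8≡18 → s
s(18)−b(1)=17 → r
i(8)−b(1)=7 → h
r(17)−c(2)=15 → p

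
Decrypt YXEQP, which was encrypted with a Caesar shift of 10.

Y(24): 24−10=14 → O
X(23): 23−10=13 → N
E(4): 4−10=-6≡20 → U
Q(16): 16−10=6 → G
P(15): 15−10=5 → F

ONUGF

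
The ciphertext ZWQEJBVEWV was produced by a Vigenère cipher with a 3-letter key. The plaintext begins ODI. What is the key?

Subtract each crib letter from the matching ciphertext letter (mod 26):
Z(25)−O(14)=11 → L
W(22)−D(3)=19 → T
Q(16)−I(8)=8 → I

LTI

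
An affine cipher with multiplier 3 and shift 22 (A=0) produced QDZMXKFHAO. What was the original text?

YLBOJWDVKG

The inverse of 3 mod 26 is 9, since 3·9=27≡1. Apply D(y)=9·(y−22) mod 26:
Q(16): 9·(16−22)=-54≡24 → Y
D(3): 9·(3−22)=-171≡11 → L
Z(25): 9·(25−22)=27≡1 → B
M(12): 9·(12−22)=-90≡14 → O
X(23): 9·(23−22)=9 → J
K(10): 9·(10−22)=-108≡22 → W
F(5): 9·(5−22)=-153≡3 → D
H(7): 9·(7−22)=-135≡21 → V
A(0): 9·(0−22)=-198≡10 → K
O(14): 9·(14−22)=-72≡6 → G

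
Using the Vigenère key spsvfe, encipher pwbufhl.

hltpkld

Repeat the key across the message: spsvfes
p(15)+s(18): 33≡7 → h
w(22)+p(15): 37≡11 → l
b(1)+s(18): 19 → t
u(20)+v(21): 41≡15 → p
f(5)+f(5): 10 → k
h(7)+e(4): 11 → l
l(11)+s(18): 29≡3 → d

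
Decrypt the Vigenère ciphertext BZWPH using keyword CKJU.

ZPNVF

Repeat the key across the ciphertext: CKJUC
B(1)−C(2): -1≡25 → Z
Z(25)−K(10): 15 → P
W(22)−J(9): 13 → N
P(15)−U(20): -5≡21 → V
H(7)−C(2): 5 → F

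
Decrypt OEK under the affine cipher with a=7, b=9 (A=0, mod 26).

XDP

The inverse of 7 mod 26 is 15, since 7·15=105≡1. Apply D(y)=15·(y−9) mod 26:
O(14): 15·(14−9)=75≡23 → X
E(4): 15·(4−9)=-75≡3 → D
K(10): 15·(10−9)=15 → P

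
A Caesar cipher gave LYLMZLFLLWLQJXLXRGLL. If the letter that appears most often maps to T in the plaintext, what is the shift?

18

The most frequent ciphertext letter is L (appears 9 times).
L is position 11; T is position 19.
Shift = -8≡18.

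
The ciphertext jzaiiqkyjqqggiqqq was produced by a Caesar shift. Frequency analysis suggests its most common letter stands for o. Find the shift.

2

The most frequent ciphertext letter is q (appears 6 times).
q is position 16; o is position 14.
Shift = 2.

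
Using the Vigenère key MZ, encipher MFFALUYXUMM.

YERZXTKWGLY

Repeat the key across the message: MZMZMZMZMZM
M(12)+M(12): 24 → Y
F(5)+Z(25): 30≡4 → E
F(5)+M(12): 17 → R
A(0)+Z(25): 25 → Z
L(11)+M(12): 23 → X
U(20)+Z(25): 45≡19 → T
Y(24)+M(12): 36≡10 → K
X(23)+Z(25): 48≡22 → W
U(20)+M(12): 32≡6 → G
M(12)+Z(25): 37≡11 → L
M(12)+M(12): 24 → Y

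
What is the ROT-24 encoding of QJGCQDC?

OHEAOBA

Q(16): 16+24=40≡14 → O
J(9): 9+24=33≡7 → H
G(6): 6+24=30≡4 → E
C(2): 2+24=26≡0 → A
Q(16): 16+24=40≡14 → O
D(3): 3+24=27≡1 → B
C(2): 2+24=26≡0 → A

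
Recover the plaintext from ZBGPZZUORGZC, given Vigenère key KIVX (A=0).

Repeat the key across the ciphertext: KIVXKIVXKIVX
Z(25)−K(10): 15 → P
B(1)−I(8): -7≡19 → T
G(6)−V(21): -15≡11 → L
P(15)−X(23): -8≡18 → S
Z(25)−K(10): 15 → P
Z(25)−I(8): 17 → R
U(20)−V(21): -1≡25 → Z
O(14)−X(23): -9≡17 → R
R(17)−K(10): 7 → H
G(6)−I(8): -2≡24 → Y
Z(25)−V(21): 4 → E
C(2)−X(23): -21≡5 → F

PTLSPRZRHYEF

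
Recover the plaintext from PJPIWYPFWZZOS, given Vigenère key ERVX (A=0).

LSULSHUISIERO

Repeat the key across the ciphertext: ERVXERVXERVXE
P(15)−E(4): 11 → L
J(9)−R(17): -8≡18 → S
P(15)−V(21): -6≡20 → U
I(8)−X(23): -15≡11 → L
W(22)−E(4): 18 → S
Y(24)−R(17): 7 → H
P(15)−V(21): -6≡20 → U
F(5)−X(23): -18≡8 → I
W(22)−E(4): 18 → S
Z(25)−R(17): 8 → I
Z(25)−V(21): 4 → E
O(14)−X(23): -9≡17 → R
S(18)−E(4): 14 → O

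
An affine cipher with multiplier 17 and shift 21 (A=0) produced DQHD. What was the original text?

CPQC

The inverse of 17 mod 26 is 23, since 17·23=391≡1. Apply D(y)=23·(y−21) mod 26:
D(3): 23·(3−21)=-414≡2 → C
Q(16): 23·(16−21)=-115≡15 → P
H(7): 23·(7−21)=-322≡16 → Q
D(3): 23·(3−21)=-414≡2 → C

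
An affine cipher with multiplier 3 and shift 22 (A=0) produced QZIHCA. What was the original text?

YBEVCK

The inverse of 3 mod 26 is 9, since 3·9=27≡1. Apply D(y)=9·(y−22) mod 26:
Q(16): 9·(16−22)=-54≡24 → Y
Z(25): 9·(25−22)=27≡1 → B
I(8): 9·(8−22)=-126≡4 → E
H(7): 9·(7−22)=-135≡21 → V
C(2): 9·(2−22)=-180≡2 → C
A(0): 9·(0−22)=-198≡10 → K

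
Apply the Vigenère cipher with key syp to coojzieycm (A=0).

Repeat the key across the message: sypsypsyps
c(2)+s(18): 20 → u
o(14)+y(24): 38≡12 → m
o(14)+p(15): 29≡3 → d
j(9)+s(18): 27≡1 → b
z(25)+y(24): 49≡23 → x
i(8)+p(15): 23 → x
e(4)+s(18): 22 → w
y(24)+y(24): 48≡22 → w
c(2)+p(15): 17 → r
m(12)+s(18): 30≡4 → e

umdbxxwwre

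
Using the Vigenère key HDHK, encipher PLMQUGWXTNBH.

Repeat the key across the message: HDHKHDHKHDHK
P(15)+H(7): 22 → W
L(11)+D(3): 14 → O
M(12)+H(7): 19 → T
Q(16)+K(10): 26≡0 → A
U(20)+H(7): 27≡1 → B
G(6)+D(3): 9 → J
W(22)+H(7): 29≡3 → D
X(23)+K(10): 33≡7 → H
T(19)+H(7): 26≡0 → A
N(13)+D(3): 16 → Q
B(1)+H(7): 8 → I
H(7)+K(10): 17 → R

WOTABJDHAQIR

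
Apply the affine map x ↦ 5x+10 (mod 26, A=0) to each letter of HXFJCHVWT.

TVJDUTLQB

H(7): 5·7+10=45≡19 → T
X(23): 5·23+10=125≡21 → V
F(5): 5·5+10=35≡9 → J
J(9): 5·9+10=55≡3 → D
C(2): 5·2+10=20 → U
H(7): 5·7+10=45≡19 → T
V(21): 5·21+10=115≡11 → L
W(22): 5·22+10=120≡16 → Q
T(19): 5·19+10=105≡1 → B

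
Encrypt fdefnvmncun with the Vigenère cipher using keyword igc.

Repeat the key across the message: igcigcigcig
f(5)+i(8): 13 → n
d(3)+g(6): 9 → j
e(4)+c(2): 6 → g
f(5)+i(8): 13 → n
n(13)+g(6): 19 → t
v(21)+c(2): 23 → x
m(12)+i(8): 20 → u
n(13)+g(6): 19 → t
c(2)+c(2): 4 → e
u(20)+i(8): 28≡2 → c
n(13)+g(6): 19 → t

njgntxutect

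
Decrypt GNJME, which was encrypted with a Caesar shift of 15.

G(6): 6−15=-9≡17 → R
N(13): 13−15=-2≡24 → Y
J(9): 9−15=-6≡20 → U
M(12): 12−15=-3≡23 → X
E(4): 4−15=-11≡15 → P

RYUXP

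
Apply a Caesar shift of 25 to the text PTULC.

OSTKB

P(15): 15+25=40≡14 → O
T(19): 19+25=44≡18 → S
U(20): 20+25=45≡19 → T
L(11): 11+25=36≡10 → K
C(2): 2+25=27≡1 → B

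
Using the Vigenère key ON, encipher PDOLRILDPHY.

Repeat the key across the message: ONONONONONO
P(15)+O(14): 29≡3 → D
D(3)+N(13): 16 → Q
O(14)+O(14): 28≡2 → C
L(11)+N(13): 24 → Y
R(17)+O(14): 31≡5 → F
I(8)+N(13): 21 → V
L(11)+O(14): 25 → Z
D(3)+N(13): 16 → Q
P(15)+O(14): 29≡3 → D
H(7)+N(13): 20 → U
Y(24)+O(14): 38≡12 → M

DQCYFVZQDUM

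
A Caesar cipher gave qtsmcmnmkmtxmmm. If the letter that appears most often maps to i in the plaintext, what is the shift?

The most frequent ciphertext letter is m (appears 7 times).
m is position 12; i is position 8.
Shift = 4.

4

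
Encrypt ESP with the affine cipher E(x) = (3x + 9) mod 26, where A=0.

E(4): 3·4+9=21 → V
S(18): 3·18+9=63≡11 → L
P(15): 3·15+9=54≡2 → C

VLC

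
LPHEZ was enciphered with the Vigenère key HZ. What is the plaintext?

EQAFS

Repeat the key across the ciphertext: HZHZH
L(11)−H(7): 4 → E
P(15)−Z(25): -10≡16 → Q
H(7)−H(7): 0 → A
E(4)−Z(25): -21≡5 → F
Z(25)−H(7): 18 → S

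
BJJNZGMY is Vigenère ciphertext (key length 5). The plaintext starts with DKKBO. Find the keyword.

Subtract each crib letter from the matching ciphertext letter (mod 26):
B(1)−D(3)=-2≡24 → Y
J(9)−K(10)=-1≡25 → Z
J(9)−K(10)=-1≡25 → Z
N(13)−B(1)=12 → M
Z(25)−O(14)=11 → L

YZZML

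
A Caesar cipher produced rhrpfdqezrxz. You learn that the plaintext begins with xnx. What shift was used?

20

From the crib: r(17)−x(23)=-6≡20, so the shift is 20.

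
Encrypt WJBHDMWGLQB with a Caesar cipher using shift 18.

OBTZVEOYDIT

W(22): 22+18=40≡14 → O
J(9): 9+18=27≡1 → B
B(1): 1+18=19 → T
H(7): 7+18=25 → Z
D(3): 3+18=21 → V
M(12): 12+18=30≡4 → E
W(22): 22+18=40≡14 → O
G(6): 6+18=24 → Y
L(11): 11+18=29≡3 → D
Q(16): 16+18=34≡8 → I
B(1): 1+18=19 → T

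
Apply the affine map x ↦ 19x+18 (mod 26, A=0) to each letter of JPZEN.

HRZQF

J(9): 19·9+18=189≡7 → H
P(15): 19·15+18=303≡17 → R
Z(25): 19·25+18=493≡25 → Z
E(4): 19·4+18=94≡16 → Q
N(13): 19·13+18=265≡5 → F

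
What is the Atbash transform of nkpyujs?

mpkbfqh

n(13) → m(12)
k(10) → p(15)
p(15) → k(10)
y(24) → b(1)
u(20) → f(5)
j(9) → q(16)
s(18) → h(7)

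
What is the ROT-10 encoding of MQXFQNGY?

M(12): 12+10=22 → W
Q(16): 16+10=26≡0 → A
X(23): 23+10=33≡7 → H
F(5): 5+10=15 → P
Q(16): 16+10=26≡0 → A
N(13): 13+10=23 → X
G(6): 6+10=16 → Q
Y(24): 24+10=34≡8 → I

WAHPAXQI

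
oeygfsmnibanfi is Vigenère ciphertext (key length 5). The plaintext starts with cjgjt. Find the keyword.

Subtract each crib letter from the matching ciphertext letter (mod 26):
o(14)−c(2)=12 → m
e(4)−j(9)=-5≡21 → v
y(24)−g(6)=18 → s
g(6)−j(9)=-3≡23 → x
f(5)−t(19)=-14≡12 → m

mvsxm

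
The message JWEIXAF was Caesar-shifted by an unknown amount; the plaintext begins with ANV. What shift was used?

From the crib: J(9)−A(0)=9, so the shift is 9.

9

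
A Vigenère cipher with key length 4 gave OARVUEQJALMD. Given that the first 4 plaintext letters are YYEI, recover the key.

QCNN

Subtract each crib letter from the matching ciphertext letter (mod 26):
O(14)−Y(24)=-10≡16 → Q
A(0)−Y(24)=-24≡2 → C
R(17)−E(4)=13 → N
V(21)−I(8)=13 → N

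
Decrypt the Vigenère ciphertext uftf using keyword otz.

gmur

Repeat the key across the ciphertext: otzo
u(20)−o(14): 6 → g
f(5)−t(19): -14≡12 → m
t(19)−z(25): -6≡20 → u
f(5)−o(14): -9≡17 → r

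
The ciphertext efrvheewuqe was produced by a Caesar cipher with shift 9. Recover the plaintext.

e(4): 4−9=-5≡21 → v
f(5): 5−9=-4≡22 → w
r(17): 17−9=8 → i
v(21): 21−9=12 → m
h(7): 7−9=-2≡24 → y
e(4): 4−9=-5≡21 → v
e(4): 4−9=-5≡21 → v
w(22): 22−9=13 → n
u(20): 20−9=11 → l
q(16): 16−9=7 → h
e(4): 4−9=-5≡21 → v

vwimyvvnlhv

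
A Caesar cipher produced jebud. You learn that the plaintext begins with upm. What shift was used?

From the crib: j(9)−u(20)=-11≡15, so the shift is 15.

15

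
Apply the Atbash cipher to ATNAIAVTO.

A(0) → Z(25)
T(19) → G(6)
N(13) → M(12)
A(0) → Z(25)
I(8) → R(17)
A(0) → Z(25)
V(21) → E(4)
T(19) → G(6)
O(14) → L(11)

ZGMZRZEGL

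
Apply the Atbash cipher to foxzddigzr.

f(5) → u(20)
o(14) → l(11)
x(23) → c(2)
z(25) → a(0)
d(3) → w(22)
d(3) → w(22)
i(8) → r(17)
g(6) → t(19)
z(25) → a(0)
r(17) → i(8)

ulcawwrtai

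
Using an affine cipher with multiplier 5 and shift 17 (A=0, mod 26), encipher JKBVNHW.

KPWSEAX

J(9): 5·9+17=62≡10 → K
K(10): 5·10+17=67≡15 → P
B(1): 5·1+17=22 → W
V(21): 5·21+17=122≡18 → S
N(13): 5·13+17=82≡4 → E
H(7): 5·7+17=52≡0 → A
W(22): 5·22+17=127≡23 → X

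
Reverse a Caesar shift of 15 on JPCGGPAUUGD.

UANRRALFFRO

J(9): 9−15=-6≡20 → U
P(15): 15−15=0 → A
C(2): 2−15=-13≡13 → N
G(6): 6−15=-9≡17 → R
G(6): 6−15=-9≡17 → R
P(15): 15−15=0 → A
A(0): 0−15=-15≡11 → L
U(20): 20−15=5 → F
U(20): 20−15=5 → F
G(6): 6−15=-9≡17 → R
D(3): 3−15=-12≡14 → O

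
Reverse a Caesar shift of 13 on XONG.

X(23): 23−13=10 → K
O(14): 14−13=1 → B
N(13): 13−13=0 → A
G(6): 6−13=-7≡19 → T

KBAT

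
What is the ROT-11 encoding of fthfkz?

f(5): 5+11=16 → q
t(19): 19+11=30≡4 → e
h(7): 7+11=18 → s
f(5): 5+11=16 → q
k(10): 10+11=21 → v
z(25): 25+11=36≡10 → k

qesqvk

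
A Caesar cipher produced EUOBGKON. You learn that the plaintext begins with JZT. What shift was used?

21

From the crib: E(4)−J(9)=-5≡21, so the shift is 21.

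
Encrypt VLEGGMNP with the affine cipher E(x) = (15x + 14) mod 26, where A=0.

V(21): 15·21+14=329≡17 → R
L(11): 15·11+14=179≡23 → X
E(4): 15·4+14=74≡22 → W
G(6): 15·6+14=104≡0 → A
G(6): 15·6+14=104≡0 → A
M(12): 15·12+14=194≡12 → M
N(13): 15·13+14=209≡1 → B
P(15): 15·15+14=239≡5 → F

RXWAAMBF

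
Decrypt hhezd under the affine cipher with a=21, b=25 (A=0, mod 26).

The inverse of 21 mod 26 is 5, since 21·5=105≡1. Apply D(y)=5·(y−25) mod 26:
h(7): 5·(7−25)=-90≡14 → o
h(7): 5·(7−25)=-90≡14 → o
e(4): 5·(4−25)=-105≡25 → z
z(25): 5·(25−25)=0 → a
d(3): 5·(3−25)=-110≡20 → u

oozau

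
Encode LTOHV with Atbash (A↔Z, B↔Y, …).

OGLSE

L(11) → O(14)
T(19) → G(6)
O(14) → L(11)
H(7) → S(18)
V(21) → E(4)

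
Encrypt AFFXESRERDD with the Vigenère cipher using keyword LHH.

Repeat the key across the message: LHHLHHLHHLH
A(0)+L(11): 11 → L
F(5)+H(7): 12 → M
F(5)+H(7): 12 → M
X(23)+L(11): 34≡8 → I
E(4)+H(7): 11 → L
S(18)+H(7): 25 → Z
R(17)+L(11): 28≡2 → C
E(4)+H(7): 11 → L
R(17)+H(7): 24 → Y
D(3)+L(11): 14 → O
D(3)+H(7): 10 → K

LMMILZCLYOK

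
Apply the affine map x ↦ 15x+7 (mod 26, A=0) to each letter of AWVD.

HZKA

A(0): 15·0+7=7 → H
W(22): 15·22+7=337≡25 → Z
V(21): 15·21+7=322≡10 → K
D(3): 15·3+7=52≡0 → A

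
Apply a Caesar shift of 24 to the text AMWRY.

A(0): 0+24=24 → Y
M(12): 12+24=36≡10 → K
W(22): 22+24=46≡20 → U
R(17): 17+24=41≡15 → P
Y(24): 24+24=48≡22 → W

YKUPW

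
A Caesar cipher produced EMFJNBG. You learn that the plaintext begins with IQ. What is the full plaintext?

IQJNRFK

From the crib: E(4)−I(8)=-4≡22, so the shift is 22.
Subtract 22 from each ciphertext letter:
E(4): 4−22=-18≡8 → I
M(12): 12−22=-10≡16 → Q
F(5): 5−22=-17≡9 → J
J(9): 9−22=-13≡13 → N
N(13): 13−22=-9≡17 → R
B(1): 1−22=-21≡5 → F
G(6): 6−22=-16≡10 → K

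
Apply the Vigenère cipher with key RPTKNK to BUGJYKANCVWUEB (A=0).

SJZTLURCVFJEVQ

Repeat the key across the message: RPTKNKRPTKNKRP
B(1)+R(17): 18 → S
U(20)+P(15): 35≡9 → J
G(6)+T(19): 25 → Z
J(9)+K(10): 19 → T
Y(24)+N(13): 37≡11 → L
K(10)+K(10): 20 → U
A(0)+R(17): 17 → R
N(13)+P(15): 28≡2 → C
C(2)+T(19): 21 → V
V(21)+K(10): 31≡5 → F
W(22)+N(13): 35≡9 → J
U(20)+K(10): 30≡4 → E
E(4)+R(17): 21 → V
B(1)+P(15): 16 → Q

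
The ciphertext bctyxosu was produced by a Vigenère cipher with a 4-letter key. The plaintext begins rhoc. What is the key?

Subtract each crib letter from the matching ciphertext letter (mod 26):
b(1)−r(17)=-16≡10 → k
c(2)−h(7)=-5≡21 → v
t(19)−o(14)=5 → f
y(24)−c(2)=22 → w

kvfw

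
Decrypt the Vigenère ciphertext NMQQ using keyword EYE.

JOMM

Repeat the key across the ciphertext: EYEE
N(13)−E(4): 9 → J
M(12)−Y(24): -12≡14 → O
Q(16)−E(4): 12 → M
Q(16)−E(4): 12 → M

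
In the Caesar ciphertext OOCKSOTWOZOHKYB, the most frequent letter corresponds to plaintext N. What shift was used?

1

The most frequent ciphertext letter is O (appears 5 times).
O is position 14; N is position 13.
Shift = 1.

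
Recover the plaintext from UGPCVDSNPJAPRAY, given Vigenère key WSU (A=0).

Repeat the key across the ciphertext: WSUWSUWSUWSUWSU
U(20)−W(22): -2≡24 → Y
G(6)−S(18): -12≡14 → O
P(15)−U(20): -5≡21 → V
C(2)−W(22): -20≡6 → G
V(21)−S(18): 3 → D
D(3)−U(20): -17≡9 → J
S(18)−W(22): -4≡22 → W
N(13)−S(18): -5≡21 → V
P(15)−U(20): -5≡21 → V
J(9)−W(22): -13≡13 → N
A(0)−S(18): -18≡8 → I
P(15)−U(20): -5≡21 → V
R(17)−W(22): -5≡21 → V
A(0)−S(18): -18≡8 → I
Y(24)−U(20): 4 → E

YOVGDJWVVNIVVIE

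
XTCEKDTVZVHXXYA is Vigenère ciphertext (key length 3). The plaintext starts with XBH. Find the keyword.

ASV

Subtract each crib letter from the matching ciphertext letter (mod 26):
X(23)−X(23)=0 → A
T(19)−B(1)=18 → S
C(2)−H(7)=-5≡21 → V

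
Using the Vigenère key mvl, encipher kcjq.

Repeat the key across the message: mvlm
k(10)+m(12): 22 → w
c(2)+v(21): 23 → x
j(9)+l(11): 20 → u
q(16)+m(12): 28≡2 → c

wxuc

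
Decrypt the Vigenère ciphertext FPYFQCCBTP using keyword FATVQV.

Repeat the key across the ciphertext: FATVQVFATV
F(5)−F(5): 0 → A
P(15)−A(0): 15 → P
Y(24)−T(19): 5 → F
F(5)−V(21): -16≡10 → K
Q(16)−Q(16): 0 → A
C(2)−V(21): -19≡7 → H
C(2)−F(5): -3≡23 → X
B(1)−A(0): 1 → B
T(19)−T(19): 0 → A
P(15)−V(21): -6≡20 → U

APFKAHXBAU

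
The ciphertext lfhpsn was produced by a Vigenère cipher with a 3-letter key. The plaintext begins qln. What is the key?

vuu

Subtract each crib letter from the matching ciphertext letter (mod 26):
l(11)−q(16)=-5≡21 → v
f(5)−l(11)=-6≡20 → u
h(7)−n(13)=-6≡20 → u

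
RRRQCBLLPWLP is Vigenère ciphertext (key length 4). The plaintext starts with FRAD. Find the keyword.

MARN

Subtract each crib letter from the matching ciphertext letter (mod 26):
R(17)−F(5)=12 → M
R(17)−R(17)=0 → A
R(17)−A(0)=17 → R
Q(16)−D(3)=13 → N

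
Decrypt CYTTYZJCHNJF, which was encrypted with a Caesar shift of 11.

C(2): 2−11=-9≡17 → R
Y(24): 24−11=13 → N
T(19): 19−11=8 → I
T(19): 19−11=8 → I
Y(24): 24−11=13 → N
Z(25): 25−11=14 → O
J(9): 9−11=-2≡24 → Y
C(2): 2−11=-9≡17 → R
H(7): 7−11=-4≡22 → W
N(13): 13−11=2 → C
J(9): 9−11=-2≡24 → Y
F(5): 5−11=-6≡20 → U

RNIINOYRWCYU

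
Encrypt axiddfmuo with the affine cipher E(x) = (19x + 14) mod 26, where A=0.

ojkttfieu

a(0): 19·0+14=14 → o
x(23): 19·23+14=451≡9 → j
i(8): 19·8+14=166≡10 → k
d(3): 19·3+14=71≡19 → t
d(3): 19·3+14=71≡19 → t
f(5): 19·5+14=109≡5 → f
m(12): 19·12+14=242≡8 → i
u(20): 19·20+14=394≡4 → e
o(14): 19·14+14=280≡20 → u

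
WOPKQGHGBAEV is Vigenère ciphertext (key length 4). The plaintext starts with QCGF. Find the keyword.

Subtract each crib letter from the matching ciphertext letter (mod 26):
W(22)−Q(16)=6 → G
O(14)−C(2)=12 → M
P(15)−G(6)=9 → J
K(10)−F(5)=5 → F

GMJF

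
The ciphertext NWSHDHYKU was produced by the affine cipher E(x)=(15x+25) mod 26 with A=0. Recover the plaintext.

UFDECETZR

The inverse of 15 mod 26 is 7, since 15·7=105≡1. Apply D(y)=7·(y−25) mod 26:
N(13): 7·(13−25)=-84≡20 → U
W(22): 7·(22−25)=-21≡5 → F
S(18): 7·(18−25)=-49≡3 → D
H(7): 7·(7−25)=-126≡4 → E
D(3): 7·(3−25)=-154≡2 → C
H(7): 7·(7−25)=-126≡4 → E
Y(24): 7·(24−25)=-7≡19 → T
K(10): 7·(10−25)=-105≡25 → Z
U(20): 7·(20−25)=-35≡17 → R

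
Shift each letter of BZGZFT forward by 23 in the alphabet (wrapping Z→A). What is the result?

YWDWCQ

B(1): 1+23=24 → Y
Z(25): 25+23=48≡22 → W
G(6): 6+23=29≡3 → D
Z(25): 25+23=48≡22 → W
F(5): 5+23=28≡2 → C
T(19): 19+23=42≡16 → Q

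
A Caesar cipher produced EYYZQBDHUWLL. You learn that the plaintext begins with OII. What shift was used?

16

From the crib: E(4)−O(14)=-10≡16, so the shift is 16.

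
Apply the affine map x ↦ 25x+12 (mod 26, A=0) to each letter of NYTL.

N(13): 25·13+12=337≡25 → Z
Y(24): 25·24+12=612≡14 → O
T(19): 25·19+12=487≡19 → T
L(11): 25·11+12=287≡1 → B

ZOTB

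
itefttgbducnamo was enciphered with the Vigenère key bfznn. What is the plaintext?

Repeat the key across the ciphertext: bfznnbfznnbfznn
i(8)−b(1): 7 → h
t(19)−f(5): 14 → o
e(4)−z(25): -21≡5 → f
f(5)−n(13): -8≡18 → s
t(19)−n(13): 6 → g
t(19)−b(1): 18 → s
g(6)−f(5): 1 → b
b(1)−z(25): -24≡2 → c
d(3)−n(13): -10≡16 → q
u(20)−n(13): 7 → h
c(2)−b(1): 1 → b
n(13)−f(5): 8 → i
a(0)−z(25): -25≡1 → b
m(12)−n(13): -1≡25 → z
o(14)−n(13): 1 → b

hofsgsbcqhbibzb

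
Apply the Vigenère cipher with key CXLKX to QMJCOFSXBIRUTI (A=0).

Repeat the key across the message: CXLKXCXLKXCXLK
Q(16)+C(2): 18 → S
M(12)+X(23): 35≡9 → J
J(9)+L(11): 20 → U
C(2)+K(10): 12 → M
O(14)+X(23): 37≡11 → L
F(5)+C(2): 7 → H
S(18)+X(23): 41≡15 → P
X(23)+L(11): 34≡8 → I
B(1)+K(10): 11 → L
I(8)+X(23): 31≡5 → F
R(17)+C(2): 19 → T
U(20)+X(23): 43≡17 → R
T(19)+L(11): 30≡4 → E
I(8)+K(10): 18 → S

SJUMLHPILFTRES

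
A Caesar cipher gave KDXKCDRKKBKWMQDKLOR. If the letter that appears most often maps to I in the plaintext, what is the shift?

2

The most frequent ciphertext letter is K (appears 6 times).
K is position 10; I is position 8.
Shift = 2.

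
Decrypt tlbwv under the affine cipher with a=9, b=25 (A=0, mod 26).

ikgro

The inverse of 9 mod 26 is 3, since 9·3=27≡1. Apply D(y)=3·(y−25) mod 26:
t(19): 3·(19−25)=-18≡8 → i
l(11): 3·(11−25)=-42≡10 → k
b(1): 3·(1−25)=-72≡6 → g
w(22): 3·(22−25)=-9≡17 → r
v(21): 3·(21−25)=-12≡14 → o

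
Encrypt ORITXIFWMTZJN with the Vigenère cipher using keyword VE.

JVDXSMAAHXUNI

Repeat the key across the message: VEVEVEVEVEVEV
O(14)+V(21): 35≡9 → J
R(17)+E(4): 21 → V
I(8)+V(21): 29≡3 → D
T(19)+E(4): 23 → X
X(23)+V(21): 44≡18 → S
I(8)+E(4): 12 → M
F(5)+V(21): 26≡0 → A
W(22)+E(4): 26≡0 → A
M(12)+V(21): 33≡7 → H
T(19)+E(4): 23 → X
Z(25)+V(21): 46≡20 → U
J(9)+E(4): 13 → N
N(13)+V(21): 34≡8 → I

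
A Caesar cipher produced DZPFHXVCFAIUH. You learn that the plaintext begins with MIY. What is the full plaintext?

MIYOQGELOJRDQ

From the crib: D(3)−M(12)=-9≡17, so the shift is 17.
Subtract 17 from each ciphertext letter:
D(3): 3−17=-14≡12 → M
Z(25): 25−17=8 → I
P(15): 15−17=-2≡24 → Y
F(5): 5−17=-12≡14 → O
H(7): 7−17=-10≡16 → Q
X(23): 23−17=6 → G
V(21): 21−17=4 → E
C(2): 2−17=-15≡11 → L
F(5): 5−17=-12≡14 → O
A(0): 0−17=-17≡9 → J
I(8): 8−17=-9≡17 → R
U(20): 20−17=3 → D
H(7): 7−17=-10≡16 → Q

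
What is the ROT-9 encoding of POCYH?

YXLHQ

P(15): 15+9=24 → Y
O(14): 14+9=23 → X
C(2): 2+9=11 → L
Y(24): 24+9=33≡7 → H
H(7): 7+9=16 → Q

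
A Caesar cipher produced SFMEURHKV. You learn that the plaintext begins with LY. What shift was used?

7

From the crib: S(18)−L(11)=7, so the shift is 7.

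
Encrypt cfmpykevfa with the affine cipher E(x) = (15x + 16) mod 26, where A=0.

c(2): 15·2+16=46≡20 → u
f(5): 15·5+16=91≡13 → n
m(12): 15·12+16=196≡14 → o
p(15): 15·15+16=241≡7 → h
y(24): 15·24+16=376≡12 → m
k(10): 15·10+16=166≡10 → k
e(4): 15·4+16=76≡24 → y
v(21): 15·21+16=331≡19 → t
f(5): 15·5+16=91≡13 → n
a(0): 15·0+16=16 → q

unohmkytnq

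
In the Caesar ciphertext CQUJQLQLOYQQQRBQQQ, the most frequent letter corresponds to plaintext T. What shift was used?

23

The most frequent ciphertext letter is Q (appears 9 times).
Q is position 16; T is position 19.
Shift = -3≡23.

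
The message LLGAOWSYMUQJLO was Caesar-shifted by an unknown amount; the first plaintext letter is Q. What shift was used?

21

From the crib: L(11)−Q(16)=-5≡21, so the shift is 21.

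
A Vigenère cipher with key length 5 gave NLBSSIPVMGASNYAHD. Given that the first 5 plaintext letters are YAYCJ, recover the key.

PLDQJ

Subtract each crib letter from the matching ciphertext letter (mod 26):
N(13)−Y(24)=-11≡15 → P
L(11)−A(0)=11 → L
B(1)−Y(24)=-23≡3 → D
S(18)−C(2)=16 → Q
S(18)−J(9)=9 → J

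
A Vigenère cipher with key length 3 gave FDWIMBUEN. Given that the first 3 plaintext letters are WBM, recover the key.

JCK

Subtract each crib letter from the matching ciphertext letter (mod 26):
F(5)−W(22)=-17≡9 → J
D(3)−B(1)=2 → C
W(22)−M(12)=10 → K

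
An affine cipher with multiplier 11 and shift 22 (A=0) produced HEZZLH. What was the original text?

BWFFZB

The inverse of 11 mod 26 is 19, since 11·19=209≡1. Apply D(y)=19·(y−22) mod 26:
H(7): 19·(7−22)=-285≡1 → B
E(4): 19·(4−22)=-342≡22 → W
Z(25): 19·(25−22)=57≡5 → F
Z(25): 19·(25−22)=57≡5 → F
L(11): 19·(11−22)=-209≡25 → Z
H(7): 19·(7−22)=-285≡1 → B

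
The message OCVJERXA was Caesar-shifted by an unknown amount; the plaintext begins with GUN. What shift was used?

8

From the crib: O(14)−G(6)=8, so the shift is 8.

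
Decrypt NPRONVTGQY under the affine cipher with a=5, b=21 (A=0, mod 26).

The inverse of 5 mod 26 is 21, since 5·21=105≡1. Apply D(y)=21·(y−21) mod 26:
N(13): 21·(13−21)=-168≡14 → O
P(15): 21·(15−21)=-126≡4 → E
R(17): 21·(17−21)=-84≡20 → U
O(14): 21·(14−21)=-147≡9 → J
N(13): 21·(13−21)=-168≡14 → O
V(21): 21·(21−21)=0 → A
T(19): 21·(19−21)=-42≡10 → K
G(6): 21·(6−21)=-315≡23 → X
Q(16): 21·(16−21)=-105≡25 → Z
Y(24): 21·(24−21)=63≡11 → L

OEUJOAKXZL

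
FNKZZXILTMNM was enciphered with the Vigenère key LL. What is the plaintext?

Repeat the key across the ciphertext: LLLLLLLLLLLL
F(5)−L(11): -6≡20 → U
N(13)−L(11): 2 → C
K(10)−L(11): -1≡25 → Z
Z(25)−L(11): 14 → O
Z(25)−L(11): 14 → O
X(23)−L(11): 12 → M
I(8)−L(11): -3≡23 → X
L(11)−L(11): 0 → A
T(19)−L(11): 8 → I
M(12)−L(11): 1 → B
N(13)−L(11): 2 → C
M(12)−L(11): 1 → B

UCZOOMXAIBCB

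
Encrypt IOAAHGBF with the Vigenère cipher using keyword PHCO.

Repeat the key across the message: PHCOPHCO
I(8)+P(15): 23 → X
O(14)+H(7): 21 → V
A(0)+C(2): 2 → C
A(0)+O(14): 14 → O
H(7)+P(15): 22 → W
G(6)+H(7): 13 → N
B(1)+C(2): 3 → D
F(5)+O(14): 19 → T

XVCOWNDT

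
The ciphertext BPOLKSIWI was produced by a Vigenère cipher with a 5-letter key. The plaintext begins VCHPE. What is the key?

Subtract each crib letter from the matching ciphertext letter (mod 26):
B(1)−V(21)=-20≡6 → G
P(15)−C(2)=13 → N
O(14)−H(7)=7 → H
L(11)−P(15)=-4≡22 → W
K(10)−E(4)=6 → G

GNHWG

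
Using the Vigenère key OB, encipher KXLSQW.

YYZTEX

Repeat the key across the message: OBOBOB
K(10)+O(14): 24 → Y
X(23)+B(1): 24 → Y
L(11)+O(14): 25 → Z
S(18)+B(1): 19 → T
Q(16)+O(14): 30≡4 → E
W(22)+B(1): 23 → X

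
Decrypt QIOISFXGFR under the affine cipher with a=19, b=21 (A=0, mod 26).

The inverse of 19 mod 26 is 11, since 19·11=209≡1. Apply D(y)=11·(y−21) mod 26:
Q(16): 11·(16−21)=-55≡23 → X
I(8): 11·(8−21)=-143≡13 → N
O(14): 11·(14−21)=-77≡1 → B
I(8): 11·(8−21)=-143≡13 → N
S(18): 11·(18−21)=-33≡19 → T
F(5): 11·(5−21)=-176≡6 → G
X(23): 11·(23−21)=22 → W
G(6): 11·(6−21)=-165≡17 → R
F(5): 11·(5−21)=-176≡6 → G
R(17): 11·(17−21)=-44≡8 → I

XNBNTGWRGI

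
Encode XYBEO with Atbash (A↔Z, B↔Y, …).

CBYVL

X(23) → C(2)
Y(24) → B(1)
B(1) → Y(24)
E(4) → V(21)
O(14) → L(11)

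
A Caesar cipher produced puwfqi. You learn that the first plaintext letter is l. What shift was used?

From the crib: p(15)−l(11)=4, so the shift is 4.

4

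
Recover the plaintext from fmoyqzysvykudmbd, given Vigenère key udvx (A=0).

ljtbwwdvbvpxjjgg

Repeat the key across the ciphertext: udvxudvxudvxudvx
f(5)−u(20): -15≡11 → l
m(12)−d(3): 9 → j
o(14)−v(21): -7≡19 → t
y(24)−x(23): 1 → b
q(16)−u(20): -4≡22 → w
z(25)−d(3): 22 → w
y(24)−v(21): 3 → d
s(18)−x(23): -5≡21 → v
v(21)−u(20): 1 → b
y(24)−d(3): 21 → v
k(10)−v(21): -11≡15 → p
u(20)−x(23): -3≡23 → x
d(3)−u(20): -17≡9 → j
m(12)−d(3): 9 → j
b(1)−v(21): -20≡6 → g
d(3)−x(23): -20≡6 → g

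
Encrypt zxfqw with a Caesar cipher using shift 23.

z(25): 25+23=48≡22 → w
x(23): 23+23=46≡20 → u
f(5): 5+23=28≡2 → c
q(16): 16+23=39≡13 → n
w(22): 22+23=45≡19 → t

wucnt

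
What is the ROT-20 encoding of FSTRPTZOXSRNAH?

F(5): 5+20=25 → Z
S(18): 18+20=38≡12 → M
T(19): 19+20=39≡13 → N
R(17): 17+20=37≡11 → L
P(15): 15+20=35≡9 → J
T(19): 19+20=39≡13 → N
Z(25): 25+20=45≡19 → T
O(14): 14+20=34≡8 → I
X(23): 23+20=43≡17 → R
S(18): 18+20=38≡12 → M
R(17): 17+20=37≡11 → L
N(13): 13+20=33≡7 → H
A(0): 0+20=20 → U
H(7): 7+20=27≡1 → B

ZMNLJNTIRMLHUB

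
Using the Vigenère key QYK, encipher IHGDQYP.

Repeat the key across the message: QYKQYKQ
I(8)+Q(16): 24 → Y
H(7)+Y(24): 31≡5 → F
G(6)+K(10): 16 → Q
D(3)+Q(16): 19 → T
Q(16)+Y(24): 40≡14 → O
Y(24)+K(10): 34≡8 → I
P(15)+Q(16): 31≡5 → F

YFQTOIF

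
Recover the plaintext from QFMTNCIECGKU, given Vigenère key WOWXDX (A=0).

URQWKFMQGJHX

Repeat the key across the ciphertext: WOWXDXWOWXDX
Q(16)−W(22): -6≡20 → U
F(5)−O(14): -9≡17 → R
M(12)−W(22): -10≡16 → Q
T(19)−X(23): -4≡22 → W
N(13)−D(3): 10 → K
C(2)−X(23): -21≡5 → F
I(8)−W(22): -14≡12 → M
E(4)−O(14): -10≡16 → Q
C(2)−W(22): -20≡6 → G
G(6)−X(23): -17≡9 → J
K(10)−D(3): 7 → H
U(20)−X(23): -3≡23 → X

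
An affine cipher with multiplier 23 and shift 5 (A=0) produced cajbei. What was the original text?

btqkjz

The inverse of 23 mod 26 is 17, since 23·17=391≡1. Apply D(y)=17·(y−5) mod 26:
c(2): 17·(2−5)=-51≡1 → b
a(0): 17·(0−5)=-85≡19 → t
j(9): 17·(9−5)=68≡16 → q
b(1): 17·(1−5)=-68≡10 → k
e(4): 17·(4−5)=-17≡9 → j
i(8): 17·(8−5)=51≡25 → z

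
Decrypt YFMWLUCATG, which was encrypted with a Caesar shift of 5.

TAHRGPXVOB

Y(24): 24−5=19 → T
F(5): 5−5=0 → A
M(12): 12−5=7 → H
W(22): 22−5=17 → R
L(11): 11−5=6 → G
U(20): 20−5=15 → P
C(2): 2−5=-3≡23 → X
A(0): 0−5=-5≡21 → V
T(19): 19−5=14 → O
G(6): 6−5=1 → B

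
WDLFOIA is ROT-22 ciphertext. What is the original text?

W(22): 22−22=0 → A
D(3): 3−22=-19≡7 → H
L(11): 11−22=-11≡15 → P
F(5): 5−22=-17≡9 → J
O(14): 14−22=-8≡18 → S
I(8): 8−22=-14≡12 → M
A(0): 0−22=-22≡4 → E

AHPJSME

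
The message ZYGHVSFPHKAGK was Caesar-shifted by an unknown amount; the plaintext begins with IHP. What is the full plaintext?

IHPQEBOYQTJPT

From the crib: Z(25)−I(8)=17, so the shift is 17.
Subtract 17 from each ciphertext letter:
Z(25): 25−17=8 → I
Y(24): 24−17=7 → H
G(6): 6−17=-11≡15 → P
H(7): 7−17=-10≡16 → Q
V(21): 21−17=4 → E
S(18): 18−17=1 → B
F(5): 5−17=-12≡14 → O
P(15): 15−17=-2≡24 → Y
H(7): 7−17=-10≡16 → Q
K(10): 10−17=-7≡19 → T
A(0): 0−17=-17≡9 → J
G(6): 6−17=-11≡15 → P
K(10): 10−17=-7≡19 → T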